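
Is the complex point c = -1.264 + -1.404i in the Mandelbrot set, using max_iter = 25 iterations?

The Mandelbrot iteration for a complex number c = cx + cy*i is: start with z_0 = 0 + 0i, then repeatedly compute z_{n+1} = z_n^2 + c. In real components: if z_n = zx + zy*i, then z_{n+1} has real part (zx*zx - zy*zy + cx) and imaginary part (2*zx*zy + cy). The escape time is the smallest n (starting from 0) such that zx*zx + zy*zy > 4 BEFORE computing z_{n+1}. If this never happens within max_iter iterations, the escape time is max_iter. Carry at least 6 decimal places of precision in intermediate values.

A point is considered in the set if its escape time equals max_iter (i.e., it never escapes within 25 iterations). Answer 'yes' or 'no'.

z_0 = 0 + 0i, c = -1.2640 + -1.4040i
Iter 1: z = -1.2640 + -1.4040i, |z|^2 = 3.5689
Iter 2: z = -1.6375 + 2.1453i, |z|^2 = 7.2838
Escaped at iteration 2

Answer: no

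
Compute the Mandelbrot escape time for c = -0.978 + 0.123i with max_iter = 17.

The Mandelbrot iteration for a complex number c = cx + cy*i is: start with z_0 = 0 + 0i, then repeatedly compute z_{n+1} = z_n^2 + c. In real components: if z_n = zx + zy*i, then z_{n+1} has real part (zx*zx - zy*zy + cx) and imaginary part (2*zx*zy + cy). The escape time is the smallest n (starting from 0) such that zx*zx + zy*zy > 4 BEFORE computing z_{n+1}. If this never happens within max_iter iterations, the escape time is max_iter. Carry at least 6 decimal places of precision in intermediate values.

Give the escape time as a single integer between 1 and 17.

Answer: 17

Derivation:
z_0 = 0 + 0i, c = -0.9780 + 0.1230i
Iter 1: z = -0.9780 + 0.1230i, |z|^2 = 0.9716
Iter 2: z = -0.0366 + -0.1176i, |z|^2 = 0.0152
Iter 3: z = -0.9905 + 0.1316i, |z|^2 = 0.9984
Iter 4: z = -0.0143 + -0.1377i, |z|^2 = 0.0192
Iter 5: z = -0.9968 + 0.1269i, |z|^2 = 1.0097
Iter 6: z = -0.0006 + -0.1300i, |z|^2 = 0.0169
Iter 7: z = -0.9949 + 0.1231i, |z|^2 = 1.0050
Iter 8: z = -0.0033 + -0.1220i, |z|^2 = 0.0149
Iter 9: z = -0.9929 + 0.1238i, |z|^2 = 1.0011
Iter 10: z = -0.0075 + -0.1229i, |z|^2 = 0.0152
Iter 11: z = -0.9930 + 0.1248i, |z|^2 = 1.0017
Iter 12: z = -0.0075 + -0.1250i, |z|^2 = 0.0157
Iter 13: z = -0.9936 + 0.1249i, |z|^2 = 1.0027
Iter 14: z = -0.0064 + -0.1251i, |z|^2 = 0.0157
Iter 15: z = -0.9936 + 0.1246i, |z|^2 = 1.0028
Iter 16: z = -0.0063 + -0.1246i, |z|^2 = 0.0156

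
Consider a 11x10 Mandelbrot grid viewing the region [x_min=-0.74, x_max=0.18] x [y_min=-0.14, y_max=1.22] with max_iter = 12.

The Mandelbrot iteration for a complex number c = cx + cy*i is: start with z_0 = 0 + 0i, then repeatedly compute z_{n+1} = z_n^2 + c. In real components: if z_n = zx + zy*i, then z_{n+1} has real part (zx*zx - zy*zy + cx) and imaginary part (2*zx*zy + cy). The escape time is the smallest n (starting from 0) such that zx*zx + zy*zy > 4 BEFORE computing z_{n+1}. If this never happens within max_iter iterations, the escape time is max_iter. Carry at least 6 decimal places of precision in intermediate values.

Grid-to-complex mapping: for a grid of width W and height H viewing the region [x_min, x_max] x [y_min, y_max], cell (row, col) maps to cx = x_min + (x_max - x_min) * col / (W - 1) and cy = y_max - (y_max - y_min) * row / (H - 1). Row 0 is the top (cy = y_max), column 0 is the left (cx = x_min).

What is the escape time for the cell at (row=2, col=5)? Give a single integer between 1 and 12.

z_0 = 0 + 0i, c = -0.2800 + 0.9178i
Iter 1: z = -0.2800 + 0.9178i, |z|^2 = 0.9207
Iter 2: z = -1.0439 + 0.4038i, |z|^2 = 1.2528
Iter 3: z = 0.6467 + 0.0747i, |z|^2 = 0.4238
Iter 4: z = 0.1326 + 1.0143i, |z|^2 = 1.0465
Iter 5: z = -1.2913 + 1.1868i, |z|^2 = 3.0761
Iter 6: z = -0.0211 + -2.1474i, |z|^2 = 4.6117
Escaped at iteration 6

Answer: 6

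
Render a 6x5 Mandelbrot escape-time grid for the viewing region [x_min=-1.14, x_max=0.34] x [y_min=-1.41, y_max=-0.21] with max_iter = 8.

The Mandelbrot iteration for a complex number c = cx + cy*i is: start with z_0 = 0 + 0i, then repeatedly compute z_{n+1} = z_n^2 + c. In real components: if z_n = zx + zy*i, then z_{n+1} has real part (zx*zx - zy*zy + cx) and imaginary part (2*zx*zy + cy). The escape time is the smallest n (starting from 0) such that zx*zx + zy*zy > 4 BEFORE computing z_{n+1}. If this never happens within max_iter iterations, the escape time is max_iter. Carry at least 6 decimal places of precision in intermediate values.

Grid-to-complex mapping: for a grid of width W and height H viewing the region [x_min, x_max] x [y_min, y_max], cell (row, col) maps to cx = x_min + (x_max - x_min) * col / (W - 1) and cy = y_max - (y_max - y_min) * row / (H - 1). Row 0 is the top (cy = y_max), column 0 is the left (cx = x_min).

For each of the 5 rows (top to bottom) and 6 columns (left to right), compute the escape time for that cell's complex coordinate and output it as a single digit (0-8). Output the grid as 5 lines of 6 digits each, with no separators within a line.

(row=0, col=0): c = -1.1400 + -0.2100i → escape time 8
(row=0, col=1): c = -0.8440 + -0.2100i → escape time 8
(row=0, col=2): c = -0.5480 + -0.2100i → escape time 8
(row=0, col=3): c = -0.2520 + -0.2100i → escape time 8
(row=0, col=4): c = 0.0440 + -0.2100i → escape time 8
(row=0, col=5): c = 0.3400 + -0.2100i → escape time 8
(row=1, col=0): c = -1.1400 + -0.5100i → escape time 5
(row=1, col=1): c = -0.8440 + -0.5100i → escape time 6
(row=1, col=2): c = -0.5480 + -0.5100i → escape time 8
(row=1, col=3): c = -0.2520 + -0.5100i → escape time 8
(row=1, col=4): c = 0.0440 + -0.5100i → escape time 8
(row=1, col=5): c = 0.3400 + -0.5100i → escape time 8
(row=2, col=0): c = -1.1400 + -0.8100i → escape time 3
(row=2, col=1): c = -0.8440 + -0.8100i → escape time 4
(row=2, col=2): c = -0.5480 + -0.8100i → escape time 5
(row=2, col=3): c = -0.2520 + -0.8100i → escape time 8
(row=2, col=4): c = 0.0440 + -0.8100i → escape time 8
(row=2, col=5): c = 0.3400 + -0.8100i → escape time 4
(row=3, col=0): c = -1.1400 + -1.1100i → escape time 3
(row=3, col=1): c = -0.8440 + -1.1100i → escape time 3
(row=3, col=2): c = -0.5480 + -1.1100i → escape time 3
(row=3, col=3): c = -0.2520 + -1.1100i → escape time 5
(row=3, col=4): c = 0.0440 + -1.1100i → escape time 4
(row=3, col=5): c = 0.3400 + -1.1100i → escape time 2
(row=4, col=0): c = -1.1400 + -1.4100i → escape time 2
(row=4, col=1): c = -0.8440 + -1.4100i → escape time 2
(row=4, col=2): c = -0.5480 + -1.4100i → escape time 2
(row=4, col=3): c = -0.2520 + -1.4100i → escape time 2
(row=4, col=4): c = 0.0440 + -1.4100i → escape time 2
(row=4, col=5): c = 0.3400 + -1.4100i → escape time 2

Answer: 888888
568888
345884
333542
222222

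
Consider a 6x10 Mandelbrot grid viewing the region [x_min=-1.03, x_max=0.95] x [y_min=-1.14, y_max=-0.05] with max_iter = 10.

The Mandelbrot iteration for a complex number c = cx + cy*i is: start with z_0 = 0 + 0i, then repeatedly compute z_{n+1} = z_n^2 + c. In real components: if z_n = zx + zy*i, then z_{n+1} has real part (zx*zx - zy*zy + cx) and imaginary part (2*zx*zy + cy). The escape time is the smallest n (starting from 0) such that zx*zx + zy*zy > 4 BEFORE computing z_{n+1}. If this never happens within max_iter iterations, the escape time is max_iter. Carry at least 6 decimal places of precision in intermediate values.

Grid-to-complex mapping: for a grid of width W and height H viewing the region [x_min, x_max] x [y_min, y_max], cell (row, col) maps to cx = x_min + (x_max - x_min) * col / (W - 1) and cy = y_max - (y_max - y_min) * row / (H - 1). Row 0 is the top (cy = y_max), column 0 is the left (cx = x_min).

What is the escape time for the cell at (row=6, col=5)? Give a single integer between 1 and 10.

Answer: 2

Derivation:
z_0 = 0 + 0i, c = 0.9500 + -0.7767i
Iter 1: z = 0.9500 + -0.7767i, |z|^2 = 1.5057
Iter 2: z = 1.2493 + -2.2523i, |z|^2 = 6.6337
Escaped at iteration 2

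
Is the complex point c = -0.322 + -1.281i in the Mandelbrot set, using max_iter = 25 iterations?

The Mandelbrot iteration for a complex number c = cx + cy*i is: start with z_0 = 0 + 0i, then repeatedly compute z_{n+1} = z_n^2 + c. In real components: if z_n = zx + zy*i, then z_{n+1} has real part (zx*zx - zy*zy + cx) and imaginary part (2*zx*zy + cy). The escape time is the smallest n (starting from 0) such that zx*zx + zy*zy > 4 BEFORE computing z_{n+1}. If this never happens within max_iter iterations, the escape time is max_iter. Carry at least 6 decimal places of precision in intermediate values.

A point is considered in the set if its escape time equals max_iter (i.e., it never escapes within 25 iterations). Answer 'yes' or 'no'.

Answer: no

Derivation:
z_0 = 0 + 0i, c = -0.3220 + -1.2810i
Iter 1: z = -0.3220 + -1.2810i, |z|^2 = 1.7446
Iter 2: z = -1.8593 + -0.4560i, |z|^2 = 3.6649
Iter 3: z = 2.9269 + 0.4148i, |z|^2 = 8.7390
Escaped at iteration 3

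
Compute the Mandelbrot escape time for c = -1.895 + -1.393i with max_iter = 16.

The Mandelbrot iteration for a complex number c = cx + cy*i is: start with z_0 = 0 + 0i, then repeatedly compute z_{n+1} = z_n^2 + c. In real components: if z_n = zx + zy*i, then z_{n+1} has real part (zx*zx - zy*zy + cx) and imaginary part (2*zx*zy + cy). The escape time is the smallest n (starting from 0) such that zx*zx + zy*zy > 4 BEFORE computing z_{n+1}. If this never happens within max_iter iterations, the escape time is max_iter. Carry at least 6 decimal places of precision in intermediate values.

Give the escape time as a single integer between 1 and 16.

Answer: 1

Derivation:
z_0 = 0 + 0i, c = -1.8950 + -1.3930i
Iter 1: z = -1.8950 + -1.3930i, |z|^2 = 5.5315
Escaped at iteration 1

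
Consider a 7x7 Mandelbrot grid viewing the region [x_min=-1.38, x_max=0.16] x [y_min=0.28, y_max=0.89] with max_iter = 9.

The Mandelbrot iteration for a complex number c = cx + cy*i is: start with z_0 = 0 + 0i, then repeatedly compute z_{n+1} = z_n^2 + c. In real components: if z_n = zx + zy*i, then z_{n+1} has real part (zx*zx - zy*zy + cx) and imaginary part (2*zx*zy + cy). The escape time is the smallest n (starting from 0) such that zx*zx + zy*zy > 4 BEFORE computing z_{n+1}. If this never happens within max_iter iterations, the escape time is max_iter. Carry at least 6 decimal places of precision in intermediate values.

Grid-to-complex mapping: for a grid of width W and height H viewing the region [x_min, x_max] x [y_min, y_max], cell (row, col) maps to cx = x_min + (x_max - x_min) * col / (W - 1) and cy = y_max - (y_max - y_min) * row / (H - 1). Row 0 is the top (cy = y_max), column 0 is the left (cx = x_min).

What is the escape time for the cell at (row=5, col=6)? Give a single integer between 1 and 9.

Answer: 9

Derivation:
z_0 = 0 + 0i, c = 0.1600 + 0.3817i
Iter 1: z = 0.1600 + 0.3817i, |z|^2 = 0.1713
Iter 2: z = 0.0399 + 0.5038i, |z|^2 = 0.2554
Iter 3: z = -0.0922 + 0.4219i, |z|^2 = 0.1865
Iter 4: z = -0.0095 + 0.3039i, |z|^2 = 0.0924
Iter 5: z = 0.0678 + 0.3759i, |z|^2 = 0.1459
Iter 6: z = 0.0233 + 0.4326i, |z|^2 = 0.1877
Iter 7: z = -0.0266 + 0.4018i, |z|^2 = 0.1622
Iter 8: z = -0.0008 + 0.3603i, |z|^2 = 0.1298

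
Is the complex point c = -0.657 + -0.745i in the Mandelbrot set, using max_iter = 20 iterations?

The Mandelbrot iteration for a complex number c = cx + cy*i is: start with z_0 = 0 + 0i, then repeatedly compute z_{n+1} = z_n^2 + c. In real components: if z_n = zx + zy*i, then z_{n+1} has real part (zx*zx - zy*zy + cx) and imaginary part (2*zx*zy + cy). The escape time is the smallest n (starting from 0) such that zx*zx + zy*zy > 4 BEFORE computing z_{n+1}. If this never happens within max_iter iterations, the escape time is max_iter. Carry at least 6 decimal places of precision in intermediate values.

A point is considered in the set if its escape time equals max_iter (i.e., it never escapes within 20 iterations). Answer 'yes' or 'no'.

z_0 = 0 + 0i, c = -0.6570 + -0.7450i
Iter 1: z = -0.6570 + -0.7450i, |z|^2 = 0.9867
Iter 2: z = -0.7804 + 0.2339i, |z|^2 = 0.6637
Iter 3: z = -0.1027 + -1.1101i, |z|^2 = 1.2429
Iter 4: z = -1.8788 + -0.5169i, |z|^2 = 3.7970
Iter 5: z = 2.6056 + 1.1973i, |z|^2 = 8.2228
Escaped at iteration 5

Answer: no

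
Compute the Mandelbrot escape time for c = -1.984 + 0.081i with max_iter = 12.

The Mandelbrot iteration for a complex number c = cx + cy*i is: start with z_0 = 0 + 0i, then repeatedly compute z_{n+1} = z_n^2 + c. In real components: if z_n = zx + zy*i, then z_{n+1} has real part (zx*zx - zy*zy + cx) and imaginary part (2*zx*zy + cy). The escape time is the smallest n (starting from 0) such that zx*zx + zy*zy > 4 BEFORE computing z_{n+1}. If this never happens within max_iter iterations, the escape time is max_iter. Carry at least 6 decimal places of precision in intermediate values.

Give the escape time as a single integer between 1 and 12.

Answer: 4

Derivation:
z_0 = 0 + 0i, c = -1.9840 + 0.0810i
Iter 1: z = -1.9840 + 0.0810i, |z|^2 = 3.9428
Iter 2: z = 1.9457 + -0.2404i, |z|^2 = 3.8435
Iter 3: z = 1.7439 + -0.8545i, |z|^2 = 3.7715
Iter 4: z = 0.3271 + -2.8995i, |z|^2 = 8.5138
Escaped at iteration 4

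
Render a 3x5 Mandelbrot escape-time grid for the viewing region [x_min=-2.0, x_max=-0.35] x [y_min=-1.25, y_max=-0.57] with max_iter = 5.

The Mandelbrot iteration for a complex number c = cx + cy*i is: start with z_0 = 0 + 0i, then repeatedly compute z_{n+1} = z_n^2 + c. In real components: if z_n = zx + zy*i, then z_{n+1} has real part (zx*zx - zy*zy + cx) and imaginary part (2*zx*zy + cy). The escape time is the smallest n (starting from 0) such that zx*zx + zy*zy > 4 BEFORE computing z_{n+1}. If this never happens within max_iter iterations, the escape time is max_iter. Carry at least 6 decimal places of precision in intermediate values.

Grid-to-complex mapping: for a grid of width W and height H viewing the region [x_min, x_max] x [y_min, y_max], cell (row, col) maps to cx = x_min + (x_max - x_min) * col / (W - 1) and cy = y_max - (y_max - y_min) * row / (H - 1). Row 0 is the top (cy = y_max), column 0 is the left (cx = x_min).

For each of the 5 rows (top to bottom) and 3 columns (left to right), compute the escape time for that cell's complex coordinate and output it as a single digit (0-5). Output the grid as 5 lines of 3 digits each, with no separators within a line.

Answer: 145
135
135
134
123

Derivation:
(row=0, col=0): c = -2.0000 + -0.5700i → escape time 1
(row=0, col=1): c = -1.1750 + -0.5700i → escape time 4
(row=0, col=2): c = -0.3500 + -0.5700i → escape time 5
(row=1, col=0): c = -2.0000 + -0.7400i → escape time 1
(row=1, col=1): c = -1.1750 + -0.7400i → escape time 3
(row=1, col=2): c = -0.3500 + -0.7400i → escape time 5
(row=2, col=0): c = -2.0000 + -0.9100i → escape time 1
(row=2, col=1): c = -1.1750 + -0.9100i → escape time 3
(row=2, col=2): c = -0.3500 + -0.9100i → escape time 5
(row=3, col=0): c = -2.0000 + -1.0800i → escape time 1
(row=3, col=1): c = -1.1750 + -1.0800i → escape time 3
(row=3, col=2): c = -0.3500 + -1.0800i → escape time 4
(row=4, col=0): c = -2.0000 + -1.2500i → escape time 1
(row=4, col=1): c = -1.1750 + -1.2500i → escape time 2
(row=4, col=2): c = -0.3500 + -1.2500i → escape time 3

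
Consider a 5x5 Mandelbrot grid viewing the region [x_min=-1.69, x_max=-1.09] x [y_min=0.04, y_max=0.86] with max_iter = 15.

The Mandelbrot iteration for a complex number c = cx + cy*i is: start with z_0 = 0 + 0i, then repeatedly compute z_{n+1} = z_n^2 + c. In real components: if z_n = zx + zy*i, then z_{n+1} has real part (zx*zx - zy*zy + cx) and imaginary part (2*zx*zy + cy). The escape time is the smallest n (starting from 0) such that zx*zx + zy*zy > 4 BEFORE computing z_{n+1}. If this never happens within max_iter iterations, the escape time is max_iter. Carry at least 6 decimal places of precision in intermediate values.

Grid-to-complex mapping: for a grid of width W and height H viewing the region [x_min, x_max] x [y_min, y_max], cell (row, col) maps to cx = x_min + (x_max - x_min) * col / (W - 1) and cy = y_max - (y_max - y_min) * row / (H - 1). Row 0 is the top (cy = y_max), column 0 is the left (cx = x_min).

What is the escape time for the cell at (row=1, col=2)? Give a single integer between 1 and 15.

z_0 = 0 + 0i, c = -1.3900 + 0.6550i
Iter 1: z = -1.3900 + 0.6550i, |z|^2 = 2.3611
Iter 2: z = 0.1131 + -1.1659i, |z|^2 = 1.3721
Iter 3: z = -2.7365 + 0.3913i, |z|^2 = 7.6418
Escaped at iteration 3

Answer: 3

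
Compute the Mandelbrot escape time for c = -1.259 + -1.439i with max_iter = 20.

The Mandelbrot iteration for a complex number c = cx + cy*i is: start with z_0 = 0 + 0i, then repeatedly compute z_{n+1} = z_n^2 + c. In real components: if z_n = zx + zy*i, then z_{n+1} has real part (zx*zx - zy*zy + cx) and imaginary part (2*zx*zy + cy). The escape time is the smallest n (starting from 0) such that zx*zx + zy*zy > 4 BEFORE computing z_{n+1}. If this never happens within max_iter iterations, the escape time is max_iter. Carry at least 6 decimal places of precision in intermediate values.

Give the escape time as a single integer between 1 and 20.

Answer: 2

Derivation:
z_0 = 0 + 0i, c = -1.2590 + -1.4390i
Iter 1: z = -1.2590 + -1.4390i, |z|^2 = 3.6558
Iter 2: z = -1.7446 + 2.1844i, |z|^2 = 7.8154
Escaped at iteration 2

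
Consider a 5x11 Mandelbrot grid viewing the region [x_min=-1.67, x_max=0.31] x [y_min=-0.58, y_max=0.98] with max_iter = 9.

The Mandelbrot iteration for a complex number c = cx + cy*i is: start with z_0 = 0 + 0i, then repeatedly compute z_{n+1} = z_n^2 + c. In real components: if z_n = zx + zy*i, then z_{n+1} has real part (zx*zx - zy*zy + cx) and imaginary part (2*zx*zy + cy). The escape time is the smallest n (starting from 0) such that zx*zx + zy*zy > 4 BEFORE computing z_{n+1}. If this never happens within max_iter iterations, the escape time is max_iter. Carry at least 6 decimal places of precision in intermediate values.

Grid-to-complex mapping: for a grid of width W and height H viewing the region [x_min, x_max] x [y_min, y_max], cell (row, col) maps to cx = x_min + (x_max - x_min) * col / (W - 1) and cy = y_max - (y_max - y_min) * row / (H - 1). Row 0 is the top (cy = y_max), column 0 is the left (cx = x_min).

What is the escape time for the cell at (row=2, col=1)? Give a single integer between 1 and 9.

z_0 = 0 + 0i, c = -1.1750 + 0.6680i
Iter 1: z = -1.1750 + 0.6680i, |z|^2 = 1.8268
Iter 2: z = -0.2406 + -0.9018i, |z|^2 = 0.8711
Iter 3: z = -1.9304 + 1.1019i, |z|^2 = 4.9406
Escaped at iteration 3

Answer: 3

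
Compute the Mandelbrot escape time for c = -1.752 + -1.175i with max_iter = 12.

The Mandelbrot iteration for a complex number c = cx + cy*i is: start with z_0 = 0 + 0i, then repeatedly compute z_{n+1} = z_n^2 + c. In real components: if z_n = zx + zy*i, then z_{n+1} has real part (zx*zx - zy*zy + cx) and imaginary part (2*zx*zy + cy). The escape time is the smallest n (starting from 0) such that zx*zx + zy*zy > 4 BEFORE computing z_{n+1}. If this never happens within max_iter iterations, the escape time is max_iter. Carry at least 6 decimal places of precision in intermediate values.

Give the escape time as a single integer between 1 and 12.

Answer: 1

Derivation:
z_0 = 0 + 0i, c = -1.7520 + -1.1750i
Iter 1: z = -1.7520 + -1.1750i, |z|^2 = 4.4501
Escaped at iteration 1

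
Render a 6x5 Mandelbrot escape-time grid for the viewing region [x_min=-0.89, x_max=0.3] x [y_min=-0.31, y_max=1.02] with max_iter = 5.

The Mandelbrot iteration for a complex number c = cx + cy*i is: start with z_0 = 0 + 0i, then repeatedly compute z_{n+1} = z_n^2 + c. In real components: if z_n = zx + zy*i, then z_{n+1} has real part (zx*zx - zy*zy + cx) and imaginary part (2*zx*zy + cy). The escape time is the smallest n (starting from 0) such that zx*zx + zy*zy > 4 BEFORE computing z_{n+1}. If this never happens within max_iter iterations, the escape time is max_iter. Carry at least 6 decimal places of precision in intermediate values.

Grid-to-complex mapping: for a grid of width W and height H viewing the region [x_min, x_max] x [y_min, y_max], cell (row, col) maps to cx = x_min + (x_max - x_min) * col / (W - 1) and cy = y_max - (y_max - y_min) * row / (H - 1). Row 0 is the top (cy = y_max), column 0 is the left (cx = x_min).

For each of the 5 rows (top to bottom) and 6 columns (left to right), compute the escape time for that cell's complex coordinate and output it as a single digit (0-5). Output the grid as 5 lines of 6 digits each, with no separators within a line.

Answer: 344543
455555
555555
555555
555555

Derivation:
(row=0, col=0): c = -0.8900 + 1.0200i → escape time 3
(row=0, col=1): c = -0.6520 + 1.0200i → escape time 4
(row=0, col=2): c = -0.4140 + 1.0200i → escape time 4
(row=0, col=3): c = -0.1760 + 1.0200i → escape time 5
(row=0, col=4): c = 0.0620 + 1.0200i → escape time 4
(row=0, col=5): c = 0.3000 + 1.0200i → escape time 3
(row=1, col=0): c = -0.8900 + 0.6875i → escape time 4
(row=1, col=1): c = -0.6520 + 0.6875i → escape time 5
(row=1, col=2): c = -0.4140 + 0.6875i → escape time 5
(row=1, col=3): c = -0.1760 + 0.6875i → escape time 5
(row=1, col=4): c = 0.0620 + 0.6875i → escape time 5
(row=1, col=5): c = 0.3000 + 0.6875i → escape time 5
(row=2, col=0): c = -0.8900 + 0.3550i → escape time 5
(row=2, col=1): c = -0.6520 + 0.3550i → escape time 5
(row=2, col=2): c = -0.4140 + 0.3550i → escape time 5
(row=2, col=3): c = -0.1760 + 0.3550i → escape time 5
(row=2, col=4): c = 0.0620 + 0.3550i → escape time 5
(row=2, col=5): c = 0.3000 + 0.3550i → escape time 5
(row=3, col=0): c = -0.8900 + 0.0225i → escape time 5
(row=3, col=1): c = -0.6520 + 0.0225i → escape time 5
(row=3, col=2): c = -0.4140 + 0.0225i → escape time 5
(row=3, col=3): c = -0.1760 + 0.0225i → escape time 5
(row=3, col=4): c = 0.0620 + 0.0225i → escape time 5
(row=3, col=5): c = 0.3000 + 0.0225i → escape time 5
(row=4, col=0): c = -0.8900 + -0.3100i → escape time 5
(row=4, col=1): c = -0.6520 + -0.3100i → escape time 5
(row=4, col=2): c = -0.4140 + -0.3100i → escape time 5
(row=4, col=3): c = -0.1760 + -0.3100i → escape time 5
(row=4, col=4): c = 0.0620 + -0.3100i → escape time 5
(row=4, col=5): c = 0.3000 + -0.3100i → escape time 5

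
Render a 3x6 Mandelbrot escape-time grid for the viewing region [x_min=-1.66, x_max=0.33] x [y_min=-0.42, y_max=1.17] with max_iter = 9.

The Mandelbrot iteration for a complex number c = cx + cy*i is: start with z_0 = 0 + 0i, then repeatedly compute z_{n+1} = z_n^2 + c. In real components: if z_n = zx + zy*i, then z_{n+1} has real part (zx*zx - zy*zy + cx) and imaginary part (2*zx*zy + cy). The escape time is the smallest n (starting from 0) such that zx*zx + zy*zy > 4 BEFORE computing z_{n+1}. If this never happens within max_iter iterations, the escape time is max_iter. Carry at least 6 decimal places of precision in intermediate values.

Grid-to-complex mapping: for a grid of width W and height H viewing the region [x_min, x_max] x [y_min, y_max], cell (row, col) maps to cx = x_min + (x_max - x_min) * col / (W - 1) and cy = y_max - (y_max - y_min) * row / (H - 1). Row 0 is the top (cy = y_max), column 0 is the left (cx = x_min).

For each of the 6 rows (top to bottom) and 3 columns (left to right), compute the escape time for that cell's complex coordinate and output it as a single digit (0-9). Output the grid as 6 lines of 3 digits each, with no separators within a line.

(row=0, col=0): c = -1.6600 + 1.1700i → escape time 1
(row=0, col=1): c = -0.6650 + 1.1700i → escape time 3
(row=0, col=2): c = 0.3300 + 1.1700i → escape time 2
(row=1, col=0): c = -1.6600 + 0.8520i → escape time 2
(row=1, col=1): c = -0.6650 + 0.8520i → escape time 4
(row=1, col=2): c = 0.3300 + 0.8520i → escape time 4
(row=2, col=0): c = -1.6600 + 0.5340i → escape time 3
(row=2, col=1): c = -0.6650 + 0.5340i → escape time 8
(row=2, col=2): c = 0.3300 + 0.5340i → escape time 9
(row=3, col=0): c = -1.6600 + 0.2160i → escape time 4
(row=3, col=1): c = -0.6650 + 0.2160i → escape time 9
(row=3, col=2): c = 0.3300 + 0.2160i → escape time 9
(row=4, col=0): c = -1.6600 + -0.1020i → escape time 6
(row=4, col=1): c = -0.6650 + -0.1020i → escape time 9
(row=4, col=2): c = 0.3300 + -0.1020i → escape time 9
(row=5, col=0): c = -1.6600 + -0.4200i → escape time 3
(row=5, col=1): c = -0.6650 + -0.4200i → escape time 9
(row=5, col=2): c = 0.3300 + -0.4200i → escape time 9

Answer: 132
244
389
499
699
399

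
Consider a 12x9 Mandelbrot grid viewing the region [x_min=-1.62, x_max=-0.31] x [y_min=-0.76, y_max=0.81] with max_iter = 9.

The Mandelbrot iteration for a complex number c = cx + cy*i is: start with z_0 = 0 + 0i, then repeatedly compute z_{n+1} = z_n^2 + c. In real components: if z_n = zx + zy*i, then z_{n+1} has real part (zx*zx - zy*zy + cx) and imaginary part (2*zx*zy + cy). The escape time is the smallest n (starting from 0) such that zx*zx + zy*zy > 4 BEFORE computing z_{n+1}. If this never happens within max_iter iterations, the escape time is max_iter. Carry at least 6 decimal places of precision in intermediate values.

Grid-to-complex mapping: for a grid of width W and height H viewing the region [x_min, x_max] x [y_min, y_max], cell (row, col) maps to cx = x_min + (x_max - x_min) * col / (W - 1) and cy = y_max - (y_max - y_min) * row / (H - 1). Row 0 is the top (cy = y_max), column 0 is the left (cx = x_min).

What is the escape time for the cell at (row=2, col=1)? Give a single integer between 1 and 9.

z_0 = 0 + 0i, c = -1.5009 + 0.4175i
Iter 1: z = -1.5009 + 0.4175i, |z|^2 = 2.4270
Iter 2: z = 0.5775 + -0.8358i, |z|^2 = 1.0320
Iter 3: z = -1.8659 + -0.5478i, |z|^2 = 3.7816
Iter 4: z = 1.6805 + 2.4618i, |z|^2 = 8.8847
Escaped at iteration 4

Answer: 4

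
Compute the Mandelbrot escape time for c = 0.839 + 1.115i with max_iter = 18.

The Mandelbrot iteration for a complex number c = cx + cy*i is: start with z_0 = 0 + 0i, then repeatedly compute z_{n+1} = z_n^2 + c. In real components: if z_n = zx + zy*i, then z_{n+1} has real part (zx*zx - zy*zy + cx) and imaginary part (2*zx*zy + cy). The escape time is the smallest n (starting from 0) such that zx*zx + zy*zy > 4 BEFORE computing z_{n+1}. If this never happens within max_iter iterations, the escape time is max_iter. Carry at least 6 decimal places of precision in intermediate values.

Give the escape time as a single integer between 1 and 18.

Answer: 2

Derivation:
z_0 = 0 + 0i, c = 0.8390 + 1.1150i
Iter 1: z = 0.8390 + 1.1150i, |z|^2 = 1.9471
Iter 2: z = 0.2997 + 2.9860i, |z|^2 = 9.0058
Escaped at iteration 2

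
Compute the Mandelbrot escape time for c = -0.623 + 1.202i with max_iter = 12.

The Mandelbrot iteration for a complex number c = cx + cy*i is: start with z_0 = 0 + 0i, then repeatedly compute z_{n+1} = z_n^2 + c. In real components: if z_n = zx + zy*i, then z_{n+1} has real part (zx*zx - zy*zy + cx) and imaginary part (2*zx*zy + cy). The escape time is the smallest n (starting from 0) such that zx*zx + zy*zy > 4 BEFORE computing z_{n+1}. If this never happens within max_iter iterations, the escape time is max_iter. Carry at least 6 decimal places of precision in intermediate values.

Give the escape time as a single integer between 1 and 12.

z_0 = 0 + 0i, c = -0.6230 + 1.2020i
Iter 1: z = -0.6230 + 1.2020i, |z|^2 = 1.8329
Iter 2: z = -1.6797 + -0.2957i, |z|^2 = 2.9087
Iter 3: z = 2.1109 + 2.1953i, |z|^2 = 9.2753
Escaped at iteration 3

Answer: 3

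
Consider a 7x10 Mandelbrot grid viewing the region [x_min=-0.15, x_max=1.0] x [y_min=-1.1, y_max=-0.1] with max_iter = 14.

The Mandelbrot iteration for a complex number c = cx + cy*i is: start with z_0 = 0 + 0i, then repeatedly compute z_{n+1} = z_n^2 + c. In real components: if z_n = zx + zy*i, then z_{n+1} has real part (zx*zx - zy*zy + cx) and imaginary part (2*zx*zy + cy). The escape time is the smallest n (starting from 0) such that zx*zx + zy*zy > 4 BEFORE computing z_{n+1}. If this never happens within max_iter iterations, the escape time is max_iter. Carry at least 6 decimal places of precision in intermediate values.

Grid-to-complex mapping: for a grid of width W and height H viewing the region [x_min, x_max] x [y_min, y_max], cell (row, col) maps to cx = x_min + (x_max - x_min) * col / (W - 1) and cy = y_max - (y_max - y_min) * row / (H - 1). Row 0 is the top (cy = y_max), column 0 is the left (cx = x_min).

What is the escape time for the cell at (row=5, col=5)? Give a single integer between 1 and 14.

Answer: 2

Derivation:
z_0 = 0 + 0i, c = 0.8083 + -0.6556i
Iter 1: z = 0.8083 + -0.6556i, |z|^2 = 1.0832
Iter 2: z = 1.0320 + -1.7154i, |z|^2 = 4.0075
Escaped at iteration 2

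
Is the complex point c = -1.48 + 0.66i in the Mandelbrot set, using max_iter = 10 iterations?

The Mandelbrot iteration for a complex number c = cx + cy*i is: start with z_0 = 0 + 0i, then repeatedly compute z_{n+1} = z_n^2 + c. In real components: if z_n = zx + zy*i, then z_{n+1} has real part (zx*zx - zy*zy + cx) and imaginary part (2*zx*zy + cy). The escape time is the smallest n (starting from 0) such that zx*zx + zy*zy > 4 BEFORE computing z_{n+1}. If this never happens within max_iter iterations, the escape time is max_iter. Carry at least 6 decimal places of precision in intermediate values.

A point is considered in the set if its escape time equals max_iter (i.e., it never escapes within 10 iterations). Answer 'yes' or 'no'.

z_0 = 0 + 0i, c = -1.4800 + 0.6600i
Iter 1: z = -1.4800 + 0.6600i, |z|^2 = 2.6260
Iter 2: z = 0.2748 + -1.2936i, |z|^2 = 1.7489
Iter 3: z = -3.0779 + -0.0510i, |z|^2 = 9.4760
Escaped at iteration 3

Answer: no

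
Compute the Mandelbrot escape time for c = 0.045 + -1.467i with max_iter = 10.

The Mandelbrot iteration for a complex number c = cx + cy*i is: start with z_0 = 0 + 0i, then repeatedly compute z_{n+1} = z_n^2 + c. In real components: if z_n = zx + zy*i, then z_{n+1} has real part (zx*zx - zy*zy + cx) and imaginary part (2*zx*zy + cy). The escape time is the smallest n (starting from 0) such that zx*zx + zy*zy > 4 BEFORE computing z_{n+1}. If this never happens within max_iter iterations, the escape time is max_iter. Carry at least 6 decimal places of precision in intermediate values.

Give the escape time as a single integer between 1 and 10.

z_0 = 0 + 0i, c = 0.0450 + -1.4670i
Iter 1: z = 0.0450 + -1.4670i, |z|^2 = 2.1541
Iter 2: z = -2.1051 + -1.5990i, |z|^2 = 6.9882
Escaped at iteration 2

Answer: 2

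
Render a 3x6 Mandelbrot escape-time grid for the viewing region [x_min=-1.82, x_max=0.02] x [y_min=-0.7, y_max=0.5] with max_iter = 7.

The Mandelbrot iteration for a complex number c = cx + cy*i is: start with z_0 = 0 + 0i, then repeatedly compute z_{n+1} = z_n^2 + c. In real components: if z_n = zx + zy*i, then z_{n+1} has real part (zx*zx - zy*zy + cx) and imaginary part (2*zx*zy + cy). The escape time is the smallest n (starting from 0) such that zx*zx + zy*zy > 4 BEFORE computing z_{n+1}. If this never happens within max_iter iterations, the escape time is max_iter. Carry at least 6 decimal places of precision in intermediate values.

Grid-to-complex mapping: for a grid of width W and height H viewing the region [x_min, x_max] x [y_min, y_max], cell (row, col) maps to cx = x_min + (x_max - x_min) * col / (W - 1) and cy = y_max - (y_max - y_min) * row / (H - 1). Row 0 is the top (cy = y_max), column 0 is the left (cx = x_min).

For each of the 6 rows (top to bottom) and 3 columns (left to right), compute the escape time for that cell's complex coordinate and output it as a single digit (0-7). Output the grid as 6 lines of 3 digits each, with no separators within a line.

Answer: 357
477
777
477
367
247

Derivation:
(row=0, col=0): c = -1.8200 + 0.5000i → escape time 3
(row=0, col=1): c = -0.9000 + 0.5000i → escape time 5
(row=0, col=2): c = 0.0200 + 0.5000i → escape time 7
(row=1, col=0): c = -1.8200 + 0.2600i → escape time 4
(row=1, col=1): c = -0.9000 + 0.2600i → escape time 7
(row=1, col=2): c = 0.0200 + 0.2600i → escape time 7
(row=2, col=0): c = -1.8200 + 0.0200i → escape time 7
(row=2, col=1): c = -0.9000 + 0.0200i → escape time 7
(row=2, col=2): c = 0.0200 + 0.0200i → escape time 7
(row=3, col=0): c = -1.8200 + -0.2200i → escape time 4
(row=3, col=1): c = -0.9000 + -0.2200i → escape time 7
(row=3, col=2): c = 0.0200 + -0.2200i → escape time 7
(row=4, col=0): c = -1.8200 + -0.4600i → escape time 3
(row=4, col=1): c = -0.9000 + -0.4600i → escape time 6
(row=4, col=2): c = 0.0200 + -0.4600i → escape time 7
(row=5, col=0): c = -1.8200 + -0.7000i → escape time 2
(row=5, col=1): c = -0.9000 + -0.7000i → escape time 4
(row=5, col=2): c = 0.0200 + -0.7000i → escape time 7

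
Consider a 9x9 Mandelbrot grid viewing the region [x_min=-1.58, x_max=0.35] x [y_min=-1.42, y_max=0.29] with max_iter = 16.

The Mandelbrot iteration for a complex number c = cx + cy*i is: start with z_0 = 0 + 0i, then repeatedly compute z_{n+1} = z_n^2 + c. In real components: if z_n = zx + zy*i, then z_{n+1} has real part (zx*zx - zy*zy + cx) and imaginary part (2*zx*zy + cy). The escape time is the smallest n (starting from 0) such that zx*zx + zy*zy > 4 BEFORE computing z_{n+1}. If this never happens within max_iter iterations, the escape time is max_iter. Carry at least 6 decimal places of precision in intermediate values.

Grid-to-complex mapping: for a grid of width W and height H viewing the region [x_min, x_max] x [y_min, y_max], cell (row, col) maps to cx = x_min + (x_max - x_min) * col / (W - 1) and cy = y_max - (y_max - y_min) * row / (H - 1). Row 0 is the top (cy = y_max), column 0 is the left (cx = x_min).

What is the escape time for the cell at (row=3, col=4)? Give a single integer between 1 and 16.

Answer: 16

Derivation:
z_0 = 0 + 0i, c = -0.6150 + -0.3513i
Iter 1: z = -0.6150 + -0.3513i, |z|^2 = 0.5016
Iter 2: z = -0.3602 + 0.0808i, |z|^2 = 0.1362
Iter 3: z = -0.4918 + -0.4094i, |z|^2 = 0.4095
Iter 4: z = -0.5408 + 0.0515i, |z|^2 = 0.2951
Iter 5: z = -0.3252 + -0.4069i, |z|^2 = 0.2714
Iter 6: z = -0.6748 + -0.0866i, |z|^2 = 0.4629
Iter 7: z = -0.1671 + -0.2344i, |z|^2 = 0.0829
Iter 8: z = -0.6420 + -0.2729i, |z|^2 = 0.4867
Iter 9: z = -0.2773 + -0.0008i, |z|^2 = 0.0769
Iter 10: z = -0.5381 + -0.3508i, |z|^2 = 0.4126
Iter 11: z = -0.4485 + 0.0263i, |z|^2 = 0.2018
Iter 12: z = -0.4146 + -0.3748i, |z|^2 = 0.3124
Iter 13: z = -0.5836 + -0.0405i, |z|^2 = 0.3423
Iter 14: z = -0.2760 + -0.3040i, |z|^2 = 0.1686
Iter 15: z = -0.6312 + -0.1834i, |z|^2 = 0.4321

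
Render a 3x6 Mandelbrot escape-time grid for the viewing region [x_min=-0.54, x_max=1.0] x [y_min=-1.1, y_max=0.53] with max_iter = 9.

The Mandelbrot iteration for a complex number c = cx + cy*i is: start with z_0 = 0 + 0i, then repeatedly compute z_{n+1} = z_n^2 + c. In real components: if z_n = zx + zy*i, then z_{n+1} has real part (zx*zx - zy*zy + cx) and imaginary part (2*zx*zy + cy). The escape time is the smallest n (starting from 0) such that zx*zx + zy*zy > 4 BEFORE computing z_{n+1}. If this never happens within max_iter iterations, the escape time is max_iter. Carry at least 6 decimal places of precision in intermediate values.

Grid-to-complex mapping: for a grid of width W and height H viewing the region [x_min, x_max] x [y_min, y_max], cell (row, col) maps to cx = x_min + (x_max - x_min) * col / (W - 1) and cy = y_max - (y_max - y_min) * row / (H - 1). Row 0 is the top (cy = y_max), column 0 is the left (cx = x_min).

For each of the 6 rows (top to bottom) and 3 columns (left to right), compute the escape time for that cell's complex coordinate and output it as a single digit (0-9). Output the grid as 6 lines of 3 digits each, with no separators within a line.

Answer: 992
992
992
992
652
332

Derivation:
(row=0, col=0): c = -0.5400 + 0.5300i → escape time 9
(row=0, col=1): c = 0.2300 + 0.5300i → escape time 9
(row=0, col=2): c = 1.0000 + 0.5300i → escape time 2
(row=1, col=0): c = -0.5400 + 0.2040i → escape time 9
(row=1, col=1): c = 0.2300 + 0.2040i → escape time 9
(row=1, col=2): c = 1.0000 + 0.2040i → escape time 2
(row=2, col=0): c = -0.5400 + -0.1220i → escape time 9
(row=2, col=1): c = 0.2300 + -0.1220i → escape time 9
(row=2, col=2): c = 1.0000 + -0.1220i → escape time 2
(row=3, col=0): c = -0.5400 + -0.4480i → escape time 9
(row=3, col=1): c = 0.2300 + -0.4480i → escape time 9
(row=3, col=2): c = 1.0000 + -0.4480i → escape time 2
(row=4, col=0): c = -0.5400 + -0.7740i → escape time 6
(row=4, col=1): c = 0.2300 + -0.7740i → escape time 5
(row=4, col=2): c = 1.0000 + -0.7740i → escape time 2
(row=5, col=0): c = -0.5400 + -1.1000i → escape time 3
(row=5, col=1): c = 0.2300 + -1.1000i → escape time 3
(row=5, col=2): c = 1.0000 + -1.1000i → escape time 2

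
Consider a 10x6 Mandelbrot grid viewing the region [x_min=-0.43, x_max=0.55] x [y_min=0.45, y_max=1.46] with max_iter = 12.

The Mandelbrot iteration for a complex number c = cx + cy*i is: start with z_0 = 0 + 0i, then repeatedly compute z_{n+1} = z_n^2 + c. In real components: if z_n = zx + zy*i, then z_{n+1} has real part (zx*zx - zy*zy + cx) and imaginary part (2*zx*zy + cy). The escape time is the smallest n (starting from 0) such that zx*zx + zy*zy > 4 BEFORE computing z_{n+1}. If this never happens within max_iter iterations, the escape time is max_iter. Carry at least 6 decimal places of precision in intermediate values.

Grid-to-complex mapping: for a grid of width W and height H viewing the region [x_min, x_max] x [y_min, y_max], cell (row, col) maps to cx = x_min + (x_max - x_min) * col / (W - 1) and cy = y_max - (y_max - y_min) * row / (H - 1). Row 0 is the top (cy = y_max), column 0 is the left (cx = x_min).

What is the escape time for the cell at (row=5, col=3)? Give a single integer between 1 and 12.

z_0 = 0 + 0i, c = -0.1033 + 0.4500i
Iter 1: z = -0.1033 + 0.4500i, |z|^2 = 0.2132
Iter 2: z = -0.2952 + 0.3570i, |z|^2 = 0.2146
Iter 3: z = -0.1437 + 0.2393i, |z|^2 = 0.0779
Iter 4: z = -0.1399 + 0.3813i, |z|^2 = 0.1649
Iter 5: z = -0.2291 + 0.3433i, |z|^2 = 0.1703
Iter 6: z = -0.1687 + 0.2927i, |z|^2 = 0.1141
Iter 7: z = -0.1605 + 0.3512i, |z|^2 = 0.1491
Iter 8: z = -0.2009 + 0.3372i, |z|^2 = 0.1541
Iter 9: z = -0.1767 + 0.3145i, |z|^2 = 0.1301
Iter 10: z = -0.1710 + 0.3389i, |z|^2 = 0.1441
Iter 11: z = -0.1889 + 0.3341i, |z|^2 = 0.1473

Answer: 12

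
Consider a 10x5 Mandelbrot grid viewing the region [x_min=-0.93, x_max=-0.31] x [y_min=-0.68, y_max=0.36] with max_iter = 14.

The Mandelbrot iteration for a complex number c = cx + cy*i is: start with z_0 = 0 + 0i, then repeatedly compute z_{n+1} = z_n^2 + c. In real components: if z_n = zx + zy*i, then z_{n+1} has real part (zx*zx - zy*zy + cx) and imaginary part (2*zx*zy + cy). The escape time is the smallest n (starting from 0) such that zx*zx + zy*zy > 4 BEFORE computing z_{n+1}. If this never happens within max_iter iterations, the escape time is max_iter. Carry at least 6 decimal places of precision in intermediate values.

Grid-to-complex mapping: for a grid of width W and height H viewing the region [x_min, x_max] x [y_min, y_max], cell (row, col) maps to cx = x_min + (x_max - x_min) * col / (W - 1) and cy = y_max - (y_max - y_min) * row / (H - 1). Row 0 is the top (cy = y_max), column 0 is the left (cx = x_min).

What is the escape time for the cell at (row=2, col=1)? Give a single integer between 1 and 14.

Answer: 14

Derivation:
z_0 = 0 + 0i, c = -0.8611 + -0.1600i
Iter 1: z = -0.8611 + -0.1600i, |z|^2 = 0.7671
Iter 2: z = -0.1452 + 0.1156i, |z|^2 = 0.0344
Iter 3: z = -0.8534 + -0.1936i, |z|^2 = 0.7657
Iter 4: z = -0.1703 + 0.1704i, |z|^2 = 0.0580
Iter 5: z = -0.8611 + -0.2180i, |z|^2 = 0.7891
Iter 6: z = -0.1671 + 0.2155i, |z|^2 = 0.0744
Iter 7: z = -0.8796 + -0.2320i, |z|^2 = 0.8276
Iter 8: z = -0.1412 + 0.2482i, |z|^2 = 0.0815
Iter 9: z = -0.9028 + -0.2301i, |z|^2 = 0.8679
Iter 10: z = -0.0991 + 0.2554i, |z|^2 = 0.0751
Iter 11: z = -0.9165 + -0.2106i, |z|^2 = 0.8844
Iter 12: z = -0.0654 + 0.2261i, |z|^2 = 0.0554
Iter 13: z = -0.9079 + -0.1896i, |z|^2 = 0.8603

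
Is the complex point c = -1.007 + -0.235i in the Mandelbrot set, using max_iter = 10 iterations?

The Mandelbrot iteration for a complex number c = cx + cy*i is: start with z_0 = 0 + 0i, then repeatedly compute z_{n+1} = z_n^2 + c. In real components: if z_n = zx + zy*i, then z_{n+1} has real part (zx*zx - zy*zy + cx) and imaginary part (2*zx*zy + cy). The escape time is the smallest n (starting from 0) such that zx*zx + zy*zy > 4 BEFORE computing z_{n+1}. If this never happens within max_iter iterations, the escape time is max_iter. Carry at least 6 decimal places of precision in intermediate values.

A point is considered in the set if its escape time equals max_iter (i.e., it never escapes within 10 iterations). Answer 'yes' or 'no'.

z_0 = 0 + 0i, c = -1.0070 + -0.2350i
Iter 1: z = -1.0070 + -0.2350i, |z|^2 = 1.0693
Iter 2: z = -0.0482 + 0.2383i, |z|^2 = 0.0591
Iter 3: z = -1.0615 + -0.2580i, |z|^2 = 1.1932
Iter 4: z = 0.0532 + 0.3126i, |z|^2 = 0.1006
Iter 5: z = -1.1019 + -0.2018i, |z|^2 = 1.2549
Iter 6: z = 0.1665 + 0.2097i, |z|^2 = 0.0717
Iter 7: z = -1.0232 + -0.1652i, |z|^2 = 1.0743
Iter 8: z = 0.0127 + 0.1030i, |z|^2 = 0.0108
Iter 9: z = -1.0175 + -0.2324i, |z|^2 = 1.0892
Did not escape in 10 iterations → in set

Answer: yes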